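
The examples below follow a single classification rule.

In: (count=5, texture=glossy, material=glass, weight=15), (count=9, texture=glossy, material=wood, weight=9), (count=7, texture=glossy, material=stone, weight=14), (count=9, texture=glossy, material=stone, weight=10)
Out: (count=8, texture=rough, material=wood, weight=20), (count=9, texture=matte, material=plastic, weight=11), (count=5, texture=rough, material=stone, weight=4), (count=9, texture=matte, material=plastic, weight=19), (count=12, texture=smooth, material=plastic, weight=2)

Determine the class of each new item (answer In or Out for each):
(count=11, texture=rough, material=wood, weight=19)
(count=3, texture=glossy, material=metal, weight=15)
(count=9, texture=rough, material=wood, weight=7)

Out, In, Out

Comparing the two groups points to one rule — texture is glossy.
Out: (count=11, texture=rough, material=wood, weight=19), since texture is rough. In: (count=3, texture=glossy, material=metal, weight=15), since texture is glossy. Out: (count=9, texture=rough, material=wood, weight=7), since texture is rough.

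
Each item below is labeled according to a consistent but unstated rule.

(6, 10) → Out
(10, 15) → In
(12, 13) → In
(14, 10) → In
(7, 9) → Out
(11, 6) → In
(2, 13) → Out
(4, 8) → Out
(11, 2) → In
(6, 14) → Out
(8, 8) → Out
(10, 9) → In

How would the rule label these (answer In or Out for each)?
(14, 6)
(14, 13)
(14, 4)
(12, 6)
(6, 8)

In, In, In, In, Out

Every 'In' example satisfies: first ≥ 9. None of the 'Out' examples do.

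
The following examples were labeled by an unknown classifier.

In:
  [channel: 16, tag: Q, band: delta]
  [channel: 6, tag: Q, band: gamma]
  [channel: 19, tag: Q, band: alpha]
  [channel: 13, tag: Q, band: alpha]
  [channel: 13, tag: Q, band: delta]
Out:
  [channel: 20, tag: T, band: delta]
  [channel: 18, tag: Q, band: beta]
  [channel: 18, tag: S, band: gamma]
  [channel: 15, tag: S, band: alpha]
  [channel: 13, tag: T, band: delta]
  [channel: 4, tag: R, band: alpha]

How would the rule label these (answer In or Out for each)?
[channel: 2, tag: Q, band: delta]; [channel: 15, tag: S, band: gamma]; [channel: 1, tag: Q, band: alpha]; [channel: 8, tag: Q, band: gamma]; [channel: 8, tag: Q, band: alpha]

In, Out, In, In, In

The pattern is that an item is 'In' exactly when: tag is Q AND channel ≠ 18.
In: [channel: 2, tag: Q, band: delta], since tag is Q, channel = 2.
Out: [channel: 15, tag: S, band: gamma], since tag is S, channel = 15.
In: [channel: 1, tag: Q, band: alpha], since tag is Q, channel = 1.
In: [channel: 8, tag: Q, band: gamma], since tag is Q, channel = 8.
In: [channel: 8, tag: Q, band: alpha], since tag is Q, channel = 8.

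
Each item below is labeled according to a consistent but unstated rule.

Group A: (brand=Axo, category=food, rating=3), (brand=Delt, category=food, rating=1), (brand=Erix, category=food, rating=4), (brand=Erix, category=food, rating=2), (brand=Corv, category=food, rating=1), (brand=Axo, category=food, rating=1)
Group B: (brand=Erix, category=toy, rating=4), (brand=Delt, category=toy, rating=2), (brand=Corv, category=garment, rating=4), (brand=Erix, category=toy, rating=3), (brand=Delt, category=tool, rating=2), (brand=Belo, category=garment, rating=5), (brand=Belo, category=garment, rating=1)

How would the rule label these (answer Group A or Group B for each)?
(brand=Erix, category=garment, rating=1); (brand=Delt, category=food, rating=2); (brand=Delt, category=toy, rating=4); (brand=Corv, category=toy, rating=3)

Group B, Group A, Group B, Group B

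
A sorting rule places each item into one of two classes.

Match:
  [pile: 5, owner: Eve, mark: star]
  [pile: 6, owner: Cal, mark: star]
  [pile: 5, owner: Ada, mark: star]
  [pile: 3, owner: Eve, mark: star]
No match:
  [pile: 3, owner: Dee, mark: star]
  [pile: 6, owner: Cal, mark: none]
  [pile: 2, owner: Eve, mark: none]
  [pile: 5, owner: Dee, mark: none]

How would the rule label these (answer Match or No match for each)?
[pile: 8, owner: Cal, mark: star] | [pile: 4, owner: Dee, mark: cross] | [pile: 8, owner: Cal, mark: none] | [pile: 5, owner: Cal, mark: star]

All 'Match' examples share one property — mark is star AND owner is not Dee — and every 'No match' example lacks it.
[pile: 8, owner: Cal, mark: star] — mark is star, owner is Cal, hence Match. [pile: 4, owner: Dee, mark: cross] — mark is cross, owner is Dee, hence No match. [pile: 8, owner: Cal, mark: none] — mark is none, owner is Cal, hence No match. [pile: 5, owner: Cal, mark: star] — mark is star, owner is Cal, hence Match.

Match, No match, No match, Match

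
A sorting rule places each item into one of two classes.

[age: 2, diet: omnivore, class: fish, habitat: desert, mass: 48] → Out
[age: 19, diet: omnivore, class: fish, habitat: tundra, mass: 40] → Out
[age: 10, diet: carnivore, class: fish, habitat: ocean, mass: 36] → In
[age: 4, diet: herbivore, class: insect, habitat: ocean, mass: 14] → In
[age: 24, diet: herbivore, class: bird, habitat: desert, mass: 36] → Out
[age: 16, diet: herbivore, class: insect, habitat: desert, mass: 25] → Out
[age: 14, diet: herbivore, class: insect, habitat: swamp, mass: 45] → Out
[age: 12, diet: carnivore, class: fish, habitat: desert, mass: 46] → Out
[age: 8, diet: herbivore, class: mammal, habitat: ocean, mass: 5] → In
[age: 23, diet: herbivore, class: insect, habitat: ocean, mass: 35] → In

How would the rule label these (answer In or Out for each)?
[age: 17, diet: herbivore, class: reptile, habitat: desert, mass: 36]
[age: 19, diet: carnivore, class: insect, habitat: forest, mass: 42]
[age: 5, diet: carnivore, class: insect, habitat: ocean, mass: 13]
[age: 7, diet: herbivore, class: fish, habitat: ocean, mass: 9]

Checking candidate rules against both groups, what survives is: habitat is ocean.
[age: 17, diet: herbivore, class: reptile, habitat: desert, mass: 36]: habitat is desert — does not satisfy this, so Out. [age: 19, diet: carnivore, class: insect, habitat: forest, mass: 42]: habitat is forest — does not satisfy this, so Out. [age: 5, diet: carnivore, class: insect, habitat: ocean, mass: 13]: habitat is ocean — satisfies this, so In. [age: 7, diet: herbivore, class: fish, habitat: ocean, mass: 9]: habitat is ocean — satisfies this, so In.

Out, Out, In, In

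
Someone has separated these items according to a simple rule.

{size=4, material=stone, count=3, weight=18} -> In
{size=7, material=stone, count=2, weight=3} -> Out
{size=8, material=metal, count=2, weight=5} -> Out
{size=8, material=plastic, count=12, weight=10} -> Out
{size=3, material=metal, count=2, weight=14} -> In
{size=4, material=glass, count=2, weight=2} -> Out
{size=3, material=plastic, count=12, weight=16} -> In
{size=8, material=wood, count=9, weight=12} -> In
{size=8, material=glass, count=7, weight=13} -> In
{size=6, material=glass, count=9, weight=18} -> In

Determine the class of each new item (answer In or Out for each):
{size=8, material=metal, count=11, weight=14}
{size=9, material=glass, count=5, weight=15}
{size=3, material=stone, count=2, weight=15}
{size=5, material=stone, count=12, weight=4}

In, In, In, Out

Every 'In' example satisfies: weight ≥ 12. None of the 'Out' examples do.
{size=8, material=metal, count=11, weight=14}: weight = 14, passes → In.
{size=9, material=glass, count=5, weight=15}: weight = 15, passes → In.
{size=3, material=stone, count=2, weight=15}: weight = 15, passes → In.
{size=5, material=stone, count=12, weight=4}: weight = 4, does not fit → Out.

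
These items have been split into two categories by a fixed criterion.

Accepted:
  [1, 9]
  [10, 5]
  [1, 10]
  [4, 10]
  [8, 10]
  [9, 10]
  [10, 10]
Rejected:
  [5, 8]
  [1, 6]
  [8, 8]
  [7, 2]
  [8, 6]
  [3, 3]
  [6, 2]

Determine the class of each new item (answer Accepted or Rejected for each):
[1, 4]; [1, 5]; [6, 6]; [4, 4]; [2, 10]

Every 'Accepted' example satisfies: max ≥ 9. None of the 'Rejected' examples do.

Rejected, Rejected, Rejected, Rejected, Accepted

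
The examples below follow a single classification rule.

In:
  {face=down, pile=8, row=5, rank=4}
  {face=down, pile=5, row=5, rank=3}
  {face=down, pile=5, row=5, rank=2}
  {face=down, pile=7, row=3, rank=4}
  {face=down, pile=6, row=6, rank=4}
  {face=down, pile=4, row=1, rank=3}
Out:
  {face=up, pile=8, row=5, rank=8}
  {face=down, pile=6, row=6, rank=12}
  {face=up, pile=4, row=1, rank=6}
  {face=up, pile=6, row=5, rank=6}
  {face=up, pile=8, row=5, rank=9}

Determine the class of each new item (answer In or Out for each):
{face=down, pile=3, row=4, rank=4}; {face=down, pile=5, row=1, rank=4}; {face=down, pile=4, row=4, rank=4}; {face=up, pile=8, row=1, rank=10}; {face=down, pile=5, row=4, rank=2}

In, In, In, Out, In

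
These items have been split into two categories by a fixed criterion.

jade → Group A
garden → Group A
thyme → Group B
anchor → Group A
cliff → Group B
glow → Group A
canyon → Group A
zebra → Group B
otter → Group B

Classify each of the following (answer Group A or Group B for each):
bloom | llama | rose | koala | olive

Group B, Group B, Group A, Group B, Group B

The common property of the 'Group A' items is: even length. No 'Group B' item has it.
bloom — length 5, hence Group B.
llama — length 5, hence Group B.
rose — length 4, hence Group A.
koala — length 5, hence Group B.
olive — length 5, hence Group B.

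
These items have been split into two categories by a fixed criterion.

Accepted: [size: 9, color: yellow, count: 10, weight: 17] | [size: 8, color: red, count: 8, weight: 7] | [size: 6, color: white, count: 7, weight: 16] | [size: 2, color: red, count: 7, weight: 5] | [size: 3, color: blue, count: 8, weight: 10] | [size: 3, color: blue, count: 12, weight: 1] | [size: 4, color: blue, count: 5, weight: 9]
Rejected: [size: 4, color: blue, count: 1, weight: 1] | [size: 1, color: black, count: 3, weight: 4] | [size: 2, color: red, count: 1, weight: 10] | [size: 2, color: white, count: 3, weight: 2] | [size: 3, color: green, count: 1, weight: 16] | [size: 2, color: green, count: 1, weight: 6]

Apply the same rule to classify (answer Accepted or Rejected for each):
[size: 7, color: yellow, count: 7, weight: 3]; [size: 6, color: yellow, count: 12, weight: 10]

Accepted, Accepted

One predicate separates the groups cleanly: count ≥ 5.
[size: 7, color: yellow, count: 7, weight: 3]: count = 7 — has this property, so Accepted.
[size: 6, color: yellow, count: 12, weight: 10]: count = 12 — has this property, so Accepted.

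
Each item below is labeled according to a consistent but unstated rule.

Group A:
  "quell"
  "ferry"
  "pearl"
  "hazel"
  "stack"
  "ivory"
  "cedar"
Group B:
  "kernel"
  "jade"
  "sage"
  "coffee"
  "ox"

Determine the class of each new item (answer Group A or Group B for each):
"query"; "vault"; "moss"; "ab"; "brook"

Group A, Group A, Group B, Group B, Group A

'Group A' ⟺ odd length.
"query": length 5, qualifies → Group A. "vault": length 5, qualifies → Group A. "moss": length 4, doesn't qualify → Group B. "ab": length 2, doesn't qualify → Group B. "brook": length 5, qualifies → Group A.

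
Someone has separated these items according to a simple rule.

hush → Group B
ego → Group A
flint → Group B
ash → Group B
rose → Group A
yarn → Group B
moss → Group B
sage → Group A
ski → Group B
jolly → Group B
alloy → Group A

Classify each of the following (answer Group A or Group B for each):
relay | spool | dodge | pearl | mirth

Rule: has ≥ 2 vowels. This holds for each 'Group A' example and fails for each 'Group B' one.

Group A, Group A, Group A, Group A, Group B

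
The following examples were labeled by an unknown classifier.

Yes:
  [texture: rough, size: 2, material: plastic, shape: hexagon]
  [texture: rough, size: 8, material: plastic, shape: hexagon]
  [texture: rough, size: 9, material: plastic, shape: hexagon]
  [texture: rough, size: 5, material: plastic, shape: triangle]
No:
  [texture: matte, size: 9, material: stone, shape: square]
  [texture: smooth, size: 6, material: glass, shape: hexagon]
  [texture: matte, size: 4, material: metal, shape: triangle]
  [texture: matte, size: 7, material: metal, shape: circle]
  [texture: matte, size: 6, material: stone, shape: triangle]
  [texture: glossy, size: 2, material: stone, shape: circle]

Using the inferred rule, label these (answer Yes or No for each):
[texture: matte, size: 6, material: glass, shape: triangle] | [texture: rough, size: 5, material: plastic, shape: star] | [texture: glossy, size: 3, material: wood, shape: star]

The common property of the 'Yes' items is: texture is rough. No 'No' item has it.
No: [texture: matte, size: 6, material: glass, shape: triangle], since texture is matte. Yes: [texture: rough, size: 5, material: plastic, shape: star], since texture is rough. No: [texture: glossy, size: 3, material: wood, shape: star], since texture is glossy.

No, Yes, No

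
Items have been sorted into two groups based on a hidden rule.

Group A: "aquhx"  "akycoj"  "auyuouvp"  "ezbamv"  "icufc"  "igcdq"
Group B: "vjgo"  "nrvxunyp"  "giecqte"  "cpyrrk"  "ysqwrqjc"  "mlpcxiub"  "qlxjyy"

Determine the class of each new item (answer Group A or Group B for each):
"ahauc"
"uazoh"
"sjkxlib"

The pattern is that an item is 'Group A' exactly when: starts with a vowel.

Group A, Group A, Group B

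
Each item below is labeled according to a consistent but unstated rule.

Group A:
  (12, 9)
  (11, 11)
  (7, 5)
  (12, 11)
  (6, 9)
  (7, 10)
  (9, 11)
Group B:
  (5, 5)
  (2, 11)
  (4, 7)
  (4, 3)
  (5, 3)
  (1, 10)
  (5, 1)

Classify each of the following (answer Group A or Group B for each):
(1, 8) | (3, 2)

All 'Group A' examples share one property — first ≥ 6 — and every 'Group B' example lacks it.
(1, 8): first 1 — fails the rule, so Group B. (3, 2): first 3 — fails the rule, so Group B.

Group B, Group B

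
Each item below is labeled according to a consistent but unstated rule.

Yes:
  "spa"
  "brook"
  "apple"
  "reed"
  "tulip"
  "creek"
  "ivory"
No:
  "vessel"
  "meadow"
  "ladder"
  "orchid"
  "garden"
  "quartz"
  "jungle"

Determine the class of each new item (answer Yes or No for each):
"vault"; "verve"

Yes, Yes

Every 'Yes' example satisfies: length ≤ 5. None of the 'No' examples do.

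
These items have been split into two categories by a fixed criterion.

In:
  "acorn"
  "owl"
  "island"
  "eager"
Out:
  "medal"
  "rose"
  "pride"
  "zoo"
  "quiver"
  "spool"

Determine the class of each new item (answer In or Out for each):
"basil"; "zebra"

Out, Out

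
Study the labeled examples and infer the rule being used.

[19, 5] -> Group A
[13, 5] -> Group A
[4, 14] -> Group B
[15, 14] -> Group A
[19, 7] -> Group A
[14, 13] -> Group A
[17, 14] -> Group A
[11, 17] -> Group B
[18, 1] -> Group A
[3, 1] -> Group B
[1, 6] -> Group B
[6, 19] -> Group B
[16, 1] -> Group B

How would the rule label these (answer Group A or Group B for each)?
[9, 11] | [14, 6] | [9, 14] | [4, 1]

Group B, Group A, Group B, Group B

The common property of the 'Group A' items is: first > second AND sum ≥ 18. No 'Group B' item has it.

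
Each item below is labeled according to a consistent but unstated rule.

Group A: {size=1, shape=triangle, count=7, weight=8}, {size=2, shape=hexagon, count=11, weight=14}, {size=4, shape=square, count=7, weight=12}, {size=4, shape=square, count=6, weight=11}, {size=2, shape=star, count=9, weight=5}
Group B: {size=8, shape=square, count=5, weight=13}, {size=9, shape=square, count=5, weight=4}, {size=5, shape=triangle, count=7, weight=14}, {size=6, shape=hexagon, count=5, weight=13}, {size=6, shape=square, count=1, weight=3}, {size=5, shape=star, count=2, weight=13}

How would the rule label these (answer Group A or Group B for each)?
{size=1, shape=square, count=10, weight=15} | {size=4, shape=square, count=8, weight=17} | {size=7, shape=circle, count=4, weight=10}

One predicate separates the groups cleanly: size ≤ 4.
{size=1, shape=square, count=10, weight=15}: size = 1, passes → Group A.
{size=4, shape=square, count=8, weight=17}: size = 4, passes → Group A.
{size=7, shape=circle, count=4, weight=10}: size = 7, does not satisfy this → Group B.

Group A, Group A, Group B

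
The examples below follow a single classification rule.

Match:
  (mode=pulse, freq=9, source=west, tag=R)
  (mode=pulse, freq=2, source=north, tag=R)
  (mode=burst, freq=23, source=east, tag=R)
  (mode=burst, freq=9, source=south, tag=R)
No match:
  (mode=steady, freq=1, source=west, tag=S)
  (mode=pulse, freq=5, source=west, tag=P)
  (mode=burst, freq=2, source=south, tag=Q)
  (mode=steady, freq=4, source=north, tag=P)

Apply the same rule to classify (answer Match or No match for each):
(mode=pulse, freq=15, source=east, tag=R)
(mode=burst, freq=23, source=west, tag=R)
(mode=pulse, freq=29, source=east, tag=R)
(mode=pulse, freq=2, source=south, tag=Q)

Match, Match, Match, No match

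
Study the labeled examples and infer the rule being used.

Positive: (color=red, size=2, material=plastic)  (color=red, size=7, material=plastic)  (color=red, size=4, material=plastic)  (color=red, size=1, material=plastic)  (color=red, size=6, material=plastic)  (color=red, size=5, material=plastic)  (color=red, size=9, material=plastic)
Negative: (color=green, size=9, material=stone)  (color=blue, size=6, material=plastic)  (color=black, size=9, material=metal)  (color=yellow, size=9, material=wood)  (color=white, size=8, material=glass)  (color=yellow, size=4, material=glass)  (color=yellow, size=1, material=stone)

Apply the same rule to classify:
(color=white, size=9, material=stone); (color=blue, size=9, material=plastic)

Negative, Negative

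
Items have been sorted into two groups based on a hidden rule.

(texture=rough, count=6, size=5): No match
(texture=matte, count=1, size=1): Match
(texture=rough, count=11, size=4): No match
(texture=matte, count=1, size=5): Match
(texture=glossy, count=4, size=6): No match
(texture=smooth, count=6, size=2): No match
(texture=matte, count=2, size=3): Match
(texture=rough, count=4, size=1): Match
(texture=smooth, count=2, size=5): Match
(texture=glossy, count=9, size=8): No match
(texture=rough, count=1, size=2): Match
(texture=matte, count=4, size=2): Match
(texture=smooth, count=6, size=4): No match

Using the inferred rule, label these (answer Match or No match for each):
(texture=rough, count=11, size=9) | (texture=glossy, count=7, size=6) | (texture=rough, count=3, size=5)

The distinguishing property — size ≤ 5 AND count ≤ 4 — holds for all the 'Match' cases and none of the 'No match' cases.

No match, No match, Match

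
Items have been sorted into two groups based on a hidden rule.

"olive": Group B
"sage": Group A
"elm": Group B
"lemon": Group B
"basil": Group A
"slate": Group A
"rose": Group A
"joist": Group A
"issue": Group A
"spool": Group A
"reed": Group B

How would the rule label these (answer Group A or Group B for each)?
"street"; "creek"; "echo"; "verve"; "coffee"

Group A, Group B, Group B, Group B, Group B

Rule: contains 's'. This holds for each 'Group A' example and fails for each 'Group B' one.
"street" → has 's' → Group A.
"creek" → no 's' → Group B.
"echo" → no 's' → Group B.
"verve" → no 's' → Group B.
"coffee" → no 's' → Group B.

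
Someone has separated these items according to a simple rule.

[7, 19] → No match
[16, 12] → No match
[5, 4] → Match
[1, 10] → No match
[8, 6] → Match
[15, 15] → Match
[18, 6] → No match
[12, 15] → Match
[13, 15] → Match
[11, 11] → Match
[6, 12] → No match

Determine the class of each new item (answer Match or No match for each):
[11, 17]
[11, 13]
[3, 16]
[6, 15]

The classifier is using: |first − second| ≤ 3.
No match: [11, 17], since |11−17| = 6.
Match: [11, 13], since |11−13| = 2.
No match: [3, 16], since |3−16| = 13.
No match: [6, 15], since |6−15| = 9.

No match, Match, No match, No match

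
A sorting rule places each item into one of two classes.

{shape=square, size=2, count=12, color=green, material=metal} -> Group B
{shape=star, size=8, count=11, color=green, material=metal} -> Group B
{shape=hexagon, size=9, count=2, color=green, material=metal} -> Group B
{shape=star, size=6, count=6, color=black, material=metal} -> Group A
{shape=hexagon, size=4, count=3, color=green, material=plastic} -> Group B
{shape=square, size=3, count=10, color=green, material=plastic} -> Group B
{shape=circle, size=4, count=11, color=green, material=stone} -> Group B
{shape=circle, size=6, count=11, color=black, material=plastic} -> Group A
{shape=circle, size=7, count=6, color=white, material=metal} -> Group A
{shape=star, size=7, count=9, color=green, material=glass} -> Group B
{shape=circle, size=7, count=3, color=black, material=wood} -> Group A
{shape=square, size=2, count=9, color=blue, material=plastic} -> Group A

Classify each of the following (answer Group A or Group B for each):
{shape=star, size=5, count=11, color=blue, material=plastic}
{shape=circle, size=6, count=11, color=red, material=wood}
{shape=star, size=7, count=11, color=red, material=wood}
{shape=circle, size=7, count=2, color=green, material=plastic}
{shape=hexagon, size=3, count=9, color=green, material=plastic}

Group A, Group A, Group A, Group B, Group B

The pattern is that an item is 'Group A' exactly when: color is not green.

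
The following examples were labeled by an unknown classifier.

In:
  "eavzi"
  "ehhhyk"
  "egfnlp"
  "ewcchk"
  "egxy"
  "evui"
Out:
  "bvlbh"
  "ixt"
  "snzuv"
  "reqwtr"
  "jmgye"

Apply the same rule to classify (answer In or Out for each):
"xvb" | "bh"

All 'In' examples share one property — starts with 'e' — and every 'Out' example lacks it.
"xvb": starts with 'x', does not satisfy this → Out. "bh": starts with 'b', does not satisfy this → Out.

Out, Out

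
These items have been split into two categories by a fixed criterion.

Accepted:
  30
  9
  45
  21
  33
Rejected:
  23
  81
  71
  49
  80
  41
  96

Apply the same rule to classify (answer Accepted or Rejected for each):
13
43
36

Rejected, Rejected, Accepted

The rule appears to be: multiple of 3 AND at most 45.
13: 13 = 3·4 + 1, 13 ≤ 45 — lacks this property, so Rejected. 43: 43 = 3·14 + 1, 43 ≤ 45 — lacks this property, so Rejected. 36: 36 = 3·12, 36 ≤ 45 — qualifies, so Accepted.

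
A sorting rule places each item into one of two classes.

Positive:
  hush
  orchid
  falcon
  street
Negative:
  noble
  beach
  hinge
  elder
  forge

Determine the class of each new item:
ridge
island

Looking at the examples, the only property every 'Positive' case has and every 'Negative' case lacks is: even length.

Negative, Positive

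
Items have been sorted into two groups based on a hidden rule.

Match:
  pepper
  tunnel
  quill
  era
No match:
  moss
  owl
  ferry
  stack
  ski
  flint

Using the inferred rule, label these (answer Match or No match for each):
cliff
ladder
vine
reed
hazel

No match, Match, Match, Match, Match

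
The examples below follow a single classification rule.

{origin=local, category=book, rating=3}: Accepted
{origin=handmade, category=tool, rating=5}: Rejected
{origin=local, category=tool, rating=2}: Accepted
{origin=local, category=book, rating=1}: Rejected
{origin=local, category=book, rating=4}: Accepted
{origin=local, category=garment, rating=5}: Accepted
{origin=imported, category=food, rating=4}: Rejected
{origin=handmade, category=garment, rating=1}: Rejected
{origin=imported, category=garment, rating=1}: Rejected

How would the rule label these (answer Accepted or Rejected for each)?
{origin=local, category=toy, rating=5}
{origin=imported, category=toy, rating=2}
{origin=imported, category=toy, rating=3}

The classifier is using: origin is local AND rating ≥ 2.
{origin=local, category=toy, rating=5}: origin is local, rating = 5, matches → Accepted.
{origin=imported, category=toy, rating=2}: origin is imported, rating = 2, does not satisfy this → Rejected.
{origin=imported, category=toy, rating=3}: origin is imported, rating = 3, does not satisfy this → Rejected.

Accepted, Rejected, Rejected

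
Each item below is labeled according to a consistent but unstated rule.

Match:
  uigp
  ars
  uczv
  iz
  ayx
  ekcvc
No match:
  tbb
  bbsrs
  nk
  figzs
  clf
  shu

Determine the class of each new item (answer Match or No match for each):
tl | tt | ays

A rule that fits every label: starts with a vowel — true of each 'Match' example, false of each 'No match' one.
tl → starts with 't' → No match.
tt → starts with 't' → No match.
ays → starts with 'a' → Match.

No match, No match, Match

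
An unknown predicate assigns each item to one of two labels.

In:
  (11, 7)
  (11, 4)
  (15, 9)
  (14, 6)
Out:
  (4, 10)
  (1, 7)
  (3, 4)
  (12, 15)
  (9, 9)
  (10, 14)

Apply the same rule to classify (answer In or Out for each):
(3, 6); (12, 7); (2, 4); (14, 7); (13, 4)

Out, In, Out, In, In

The rule appears to be: first > second.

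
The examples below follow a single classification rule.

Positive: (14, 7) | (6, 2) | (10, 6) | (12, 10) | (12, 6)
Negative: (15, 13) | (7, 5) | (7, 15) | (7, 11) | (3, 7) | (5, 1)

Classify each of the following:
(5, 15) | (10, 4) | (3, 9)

Negative, Positive, Negative

The distinguishing property — first is even — holds for all the 'Positive' cases and none of the 'Negative' cases.
(5, 15): Negative (first 5). (10, 4): Positive (first 10). (3, 9): Negative (first 3).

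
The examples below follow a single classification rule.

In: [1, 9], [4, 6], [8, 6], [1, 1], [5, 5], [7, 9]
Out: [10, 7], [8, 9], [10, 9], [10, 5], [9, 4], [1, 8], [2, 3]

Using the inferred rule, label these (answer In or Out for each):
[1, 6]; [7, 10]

Out, Out

The classifier is using: sum is even.
[1, 6] → 1+6 = 7 → Out. [7, 10] → 7+10 = 17 → Out.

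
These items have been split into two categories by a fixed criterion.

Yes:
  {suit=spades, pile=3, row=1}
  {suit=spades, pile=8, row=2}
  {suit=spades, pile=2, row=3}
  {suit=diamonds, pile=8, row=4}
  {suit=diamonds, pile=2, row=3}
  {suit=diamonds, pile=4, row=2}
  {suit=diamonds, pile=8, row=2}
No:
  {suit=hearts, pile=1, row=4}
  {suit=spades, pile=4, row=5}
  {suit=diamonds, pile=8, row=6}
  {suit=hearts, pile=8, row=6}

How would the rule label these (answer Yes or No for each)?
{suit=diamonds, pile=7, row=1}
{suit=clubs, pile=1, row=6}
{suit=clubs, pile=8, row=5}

Yes, No, No

The common property of the 'Yes' items is: row ≤ 4 AND pile ≥ 2. No 'No' item has it.
{suit=diamonds, pile=7, row=1}: row = 1, pile = 7 — satisfies this, so Yes.
{suit=clubs, pile=1, row=6}: row = 6, pile = 1 — does not pass, so No.
{suit=clubs, pile=8, row=5}: row = 5, pile = 8 — does not pass, so No.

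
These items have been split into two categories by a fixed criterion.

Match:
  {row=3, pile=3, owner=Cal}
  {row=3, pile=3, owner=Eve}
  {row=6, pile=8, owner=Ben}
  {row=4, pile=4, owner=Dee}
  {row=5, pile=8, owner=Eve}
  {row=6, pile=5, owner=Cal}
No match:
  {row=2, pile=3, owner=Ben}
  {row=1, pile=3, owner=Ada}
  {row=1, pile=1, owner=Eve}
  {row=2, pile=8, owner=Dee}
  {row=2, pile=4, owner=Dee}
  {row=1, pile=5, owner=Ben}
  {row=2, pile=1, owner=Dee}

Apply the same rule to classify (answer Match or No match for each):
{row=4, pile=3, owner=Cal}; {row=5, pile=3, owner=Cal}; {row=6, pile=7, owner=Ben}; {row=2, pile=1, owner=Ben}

Match, Match, Match, No match

The pattern is that an item is 'Match' exactly when: row ≥ 3.
{row=4, pile=3, owner=Cal} — row = 4, hence Match. {row=5, pile=3, owner=Cal} — row = 5, hence Match. {row=6, pile=7, owner=Ben} — row = 6, hence Match. {row=2, pile=1, owner=Ben} — row = 2, hence No match.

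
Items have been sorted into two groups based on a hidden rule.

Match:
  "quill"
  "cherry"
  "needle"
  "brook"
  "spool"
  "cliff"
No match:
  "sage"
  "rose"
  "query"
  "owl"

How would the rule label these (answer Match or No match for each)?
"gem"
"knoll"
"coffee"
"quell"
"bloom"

No match, Match, Match, Match, Match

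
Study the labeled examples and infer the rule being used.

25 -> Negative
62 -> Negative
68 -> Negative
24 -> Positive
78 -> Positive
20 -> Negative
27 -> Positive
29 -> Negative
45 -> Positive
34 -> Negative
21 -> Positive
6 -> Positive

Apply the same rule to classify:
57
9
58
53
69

The common property of the 'Positive' items is: multiple of 3. No 'Negative' item has it.
57 → 57 = 3·19 → Positive.
9 → 9 = 3·3 → Positive.
58 → 58 = 3·19 + 1 → Negative.
53 → 53 = 3·17 + 2 → Negative.
69 → 69 = 3·23 → Positive.

Positive, Positive, Negative, Negative, Positive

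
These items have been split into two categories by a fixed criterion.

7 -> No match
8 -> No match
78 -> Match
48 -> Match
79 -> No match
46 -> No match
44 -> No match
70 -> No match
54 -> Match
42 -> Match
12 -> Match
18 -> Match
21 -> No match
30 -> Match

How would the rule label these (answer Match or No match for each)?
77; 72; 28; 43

Checking candidate rules against both groups, what survives is: multiple of 6.
77: No match (77 = 6·12 + 5).
72: Match (72 = 6·12).
28: No match (28 = 6·4 + 4).
43: No match (43 = 6·7 + 1).

No match, Match, No match, No match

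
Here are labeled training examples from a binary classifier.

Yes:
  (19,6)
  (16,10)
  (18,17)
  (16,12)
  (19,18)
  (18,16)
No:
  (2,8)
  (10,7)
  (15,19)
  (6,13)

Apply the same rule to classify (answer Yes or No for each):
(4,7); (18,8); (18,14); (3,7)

No, Yes, Yes, No

The classifier is using: first ≥ 16.
(4,7) → first 4 → No. (18,8) → first 18 → Yes. (18,14) → first 18 → Yes. (3,7) → first 3 → No.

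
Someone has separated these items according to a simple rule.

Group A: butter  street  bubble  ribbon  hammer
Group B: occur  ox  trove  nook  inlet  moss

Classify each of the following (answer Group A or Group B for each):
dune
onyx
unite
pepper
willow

Group B, Group B, Group B, Group A, Group A

One predicate separates the groups cleanly: length 6.
dune: length 4 — does not pass, so Group B.
onyx: length 4 — does not pass, so Group B.
unite: length 5 — does not pass, so Group B.
pepper: length 6 — fits, so Group A.
willow: length 6 — fits, so Group A.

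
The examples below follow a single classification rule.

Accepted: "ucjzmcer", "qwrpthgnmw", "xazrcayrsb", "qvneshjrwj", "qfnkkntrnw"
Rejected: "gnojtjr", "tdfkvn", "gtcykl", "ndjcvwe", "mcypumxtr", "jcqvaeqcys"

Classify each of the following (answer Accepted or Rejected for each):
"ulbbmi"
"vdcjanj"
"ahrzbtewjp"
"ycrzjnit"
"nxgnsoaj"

The common property of the 'Accepted' items is: even length AND contains 'r'. No 'Rejected' item has it.

Rejected, Rejected, Accepted, Accepted, Rejected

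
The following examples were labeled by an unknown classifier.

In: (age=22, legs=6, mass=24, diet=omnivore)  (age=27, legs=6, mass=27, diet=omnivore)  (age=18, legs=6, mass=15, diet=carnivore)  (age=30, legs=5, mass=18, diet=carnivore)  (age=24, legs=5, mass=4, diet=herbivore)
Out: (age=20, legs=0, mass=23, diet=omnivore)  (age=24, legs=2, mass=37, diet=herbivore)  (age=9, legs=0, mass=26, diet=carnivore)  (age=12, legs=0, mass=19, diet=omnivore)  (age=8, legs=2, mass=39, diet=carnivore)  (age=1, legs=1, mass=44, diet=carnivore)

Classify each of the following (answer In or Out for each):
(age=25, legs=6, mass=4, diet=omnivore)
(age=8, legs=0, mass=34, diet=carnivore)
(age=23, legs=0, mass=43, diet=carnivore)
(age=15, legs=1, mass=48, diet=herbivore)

In, Out, Out, Out

The classifier is using: legs ≥ 5.
(age=25, legs=6, mass=4, diet=omnivore) — legs = 6, hence In. (age=8, legs=0, mass=34, diet=carnivore) — legs = 0, hence Out. (age=23, legs=0, mass=43, diet=carnivore) — legs = 0, hence Out. (age=15, legs=1, mass=48, diet=herbivore) — legs = 1, hence Out.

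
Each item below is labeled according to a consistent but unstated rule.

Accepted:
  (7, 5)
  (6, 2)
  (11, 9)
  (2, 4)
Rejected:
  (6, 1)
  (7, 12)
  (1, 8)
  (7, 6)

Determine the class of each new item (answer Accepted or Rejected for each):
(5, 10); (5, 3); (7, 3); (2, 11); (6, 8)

Rejected, Accepted, Accepted, Rejected, Accepted

One predicate separates the groups cleanly: sum is even.
(5, 10) → 5+10 = 15 → Rejected.
(5, 3) → 5+3 = 8 → Accepted.
(7, 3) → 7+3 = 10 → Accepted.
(2, 11) → 2+11 = 13 → Rejected.
(6, 8) → 6+8 = 14 → Accepted.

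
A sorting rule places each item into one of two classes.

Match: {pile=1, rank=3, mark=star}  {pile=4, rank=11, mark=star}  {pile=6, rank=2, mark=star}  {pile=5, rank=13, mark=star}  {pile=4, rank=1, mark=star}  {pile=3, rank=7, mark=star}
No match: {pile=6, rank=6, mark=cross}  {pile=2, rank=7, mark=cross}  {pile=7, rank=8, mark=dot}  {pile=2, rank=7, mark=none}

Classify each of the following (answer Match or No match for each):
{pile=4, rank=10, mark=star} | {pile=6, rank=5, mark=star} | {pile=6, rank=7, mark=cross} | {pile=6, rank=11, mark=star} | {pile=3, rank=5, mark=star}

Match, Match, No match, Match, Match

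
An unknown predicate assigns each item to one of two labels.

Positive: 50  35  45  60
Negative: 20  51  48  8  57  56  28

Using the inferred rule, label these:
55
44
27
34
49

'Positive' ⟺ multiple of 5 AND at least 28.
55: 55 = 5·11, 55 ≥ 28 — checks out, so Positive.
44: 44 = 5·8 + 4, 44 ≥ 28 — lacks this property, so Negative.
27: 27 = 5·5 + 2, 27 < 28 — lacks this property, so Negative.
34: 34 = 5·6 + 4, 34 ≥ 28 — lacks this property, so Negative.
49: 49 = 5·9 + 4, 49 ≥ 28 — lacks this property, so Negative.

Positive, Negative, Negative, Negative, Negative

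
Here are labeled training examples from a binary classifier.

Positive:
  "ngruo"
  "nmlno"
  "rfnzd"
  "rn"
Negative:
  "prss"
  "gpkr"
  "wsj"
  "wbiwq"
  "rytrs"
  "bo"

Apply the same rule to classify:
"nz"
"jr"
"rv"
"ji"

Positive, Negative, Negative, Negative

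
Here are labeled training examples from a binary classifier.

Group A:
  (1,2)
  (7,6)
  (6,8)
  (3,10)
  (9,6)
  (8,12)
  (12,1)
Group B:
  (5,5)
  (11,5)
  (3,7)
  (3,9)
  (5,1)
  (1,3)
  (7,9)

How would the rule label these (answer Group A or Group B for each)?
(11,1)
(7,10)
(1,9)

All 'Group A' examples share one property — product is even — and every 'Group B' example lacks it.

Group B, Group A, Group B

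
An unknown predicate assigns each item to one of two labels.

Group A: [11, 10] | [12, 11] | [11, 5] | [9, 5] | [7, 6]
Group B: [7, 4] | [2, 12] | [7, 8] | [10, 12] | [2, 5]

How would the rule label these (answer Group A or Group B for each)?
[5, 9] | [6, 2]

Group B, Group B

Rule: first > second AND sum ≥ 13. This holds for each 'Group A' example and fails for each 'Group B' one.
[5, 9] — 5 < 9, 5+9 = 14, hence Group B. [6, 2] — 6 > 2, 6+2 = 8, hence Group B.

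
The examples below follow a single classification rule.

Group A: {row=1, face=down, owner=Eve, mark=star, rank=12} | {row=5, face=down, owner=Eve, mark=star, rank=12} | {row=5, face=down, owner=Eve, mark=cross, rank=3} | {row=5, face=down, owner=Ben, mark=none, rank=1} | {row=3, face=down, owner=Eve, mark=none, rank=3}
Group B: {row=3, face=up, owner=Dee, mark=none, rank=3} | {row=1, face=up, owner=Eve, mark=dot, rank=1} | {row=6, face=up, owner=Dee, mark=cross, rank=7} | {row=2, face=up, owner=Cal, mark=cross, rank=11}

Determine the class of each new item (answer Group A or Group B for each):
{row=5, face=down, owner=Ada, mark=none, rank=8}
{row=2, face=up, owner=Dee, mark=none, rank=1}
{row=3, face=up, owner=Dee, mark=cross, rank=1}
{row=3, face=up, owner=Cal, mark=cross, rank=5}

Group A, Group B, Group B, Group B

The distinguishing property — face is down — holds for all the 'Group A' cases and none of the 'Group B' cases.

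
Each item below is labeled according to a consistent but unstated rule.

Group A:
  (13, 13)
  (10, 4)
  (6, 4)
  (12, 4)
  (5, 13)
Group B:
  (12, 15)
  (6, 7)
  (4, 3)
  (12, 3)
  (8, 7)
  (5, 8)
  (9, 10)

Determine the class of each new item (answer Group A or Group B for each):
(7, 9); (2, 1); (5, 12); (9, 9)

Group A, Group B, Group B, Group A

Comparing the two groups points to one rule — sum is even.
(7, 9) — 7+9 = 16, hence Group A. (2, 1) — 2+1 = 3, hence Group B. (5, 12) — 5+12 = 17, hence Group B. (9, 9) — 9+9 = 18, hence Group A.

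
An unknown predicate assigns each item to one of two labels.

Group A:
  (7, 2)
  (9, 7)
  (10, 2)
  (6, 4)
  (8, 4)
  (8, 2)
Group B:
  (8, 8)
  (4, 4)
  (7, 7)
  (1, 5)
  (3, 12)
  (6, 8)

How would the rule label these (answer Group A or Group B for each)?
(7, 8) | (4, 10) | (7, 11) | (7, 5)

Group B, Group B, Group B, Group A

Looking at the examples, the only property every 'Group A' case has and every 'Group B' case lacks is: first > second.
(7, 8): 7 < 8, lacks this property → Group B.
(4, 10): 4 < 10, lacks this property → Group B.
(7, 11): 7 < 11, lacks this property → Group B.
(7, 5): 7 > 5, checks out → Group A.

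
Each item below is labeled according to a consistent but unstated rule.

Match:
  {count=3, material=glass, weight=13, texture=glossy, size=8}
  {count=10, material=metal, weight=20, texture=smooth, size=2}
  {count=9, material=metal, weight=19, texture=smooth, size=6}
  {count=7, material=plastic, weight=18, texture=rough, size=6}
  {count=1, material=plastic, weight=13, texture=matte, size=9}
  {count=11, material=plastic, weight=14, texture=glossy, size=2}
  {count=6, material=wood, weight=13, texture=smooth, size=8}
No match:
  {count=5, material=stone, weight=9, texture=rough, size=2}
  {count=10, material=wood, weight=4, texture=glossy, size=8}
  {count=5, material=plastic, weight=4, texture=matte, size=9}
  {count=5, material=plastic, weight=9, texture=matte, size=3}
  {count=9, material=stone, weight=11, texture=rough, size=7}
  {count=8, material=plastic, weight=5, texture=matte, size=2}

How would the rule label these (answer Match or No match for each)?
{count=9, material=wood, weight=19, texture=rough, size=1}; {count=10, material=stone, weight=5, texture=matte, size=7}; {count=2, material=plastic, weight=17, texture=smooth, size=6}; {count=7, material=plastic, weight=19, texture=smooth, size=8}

Match, No match, Match, Match

The pattern is that an item is 'Match' exactly when: weight ≥ 13.
{count=9, material=wood, weight=19, texture=rough, size=1}: weight = 19, passes → Match.
{count=10, material=stone, weight=5, texture=matte, size=7}: weight = 5, lacks this property → No match.
{count=2, material=plastic, weight=17, texture=smooth, size=6}: weight = 17, passes → Match.
{count=7, material=plastic, weight=19, texture=smooth, size=8}: weight = 19, passes → Match.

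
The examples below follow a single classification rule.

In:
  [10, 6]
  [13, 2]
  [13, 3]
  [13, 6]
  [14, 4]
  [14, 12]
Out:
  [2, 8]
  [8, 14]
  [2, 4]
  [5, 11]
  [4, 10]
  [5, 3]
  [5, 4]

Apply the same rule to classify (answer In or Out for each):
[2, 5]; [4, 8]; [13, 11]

Out, Out, In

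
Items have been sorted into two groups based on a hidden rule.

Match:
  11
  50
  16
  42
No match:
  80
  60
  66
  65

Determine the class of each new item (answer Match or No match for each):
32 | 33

Match, Match

The common property of the 'Match' items is: at most 50. No 'No match' item has it.
Match: 32, since 32 ≤ 50.
Match: 33, since 33 ≤ 50.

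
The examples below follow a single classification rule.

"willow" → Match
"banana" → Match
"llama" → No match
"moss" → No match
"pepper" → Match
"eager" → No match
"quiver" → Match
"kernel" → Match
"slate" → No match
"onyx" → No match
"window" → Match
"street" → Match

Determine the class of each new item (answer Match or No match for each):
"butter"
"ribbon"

The pattern is that an item is 'Match' exactly when: length 6.

Match, Match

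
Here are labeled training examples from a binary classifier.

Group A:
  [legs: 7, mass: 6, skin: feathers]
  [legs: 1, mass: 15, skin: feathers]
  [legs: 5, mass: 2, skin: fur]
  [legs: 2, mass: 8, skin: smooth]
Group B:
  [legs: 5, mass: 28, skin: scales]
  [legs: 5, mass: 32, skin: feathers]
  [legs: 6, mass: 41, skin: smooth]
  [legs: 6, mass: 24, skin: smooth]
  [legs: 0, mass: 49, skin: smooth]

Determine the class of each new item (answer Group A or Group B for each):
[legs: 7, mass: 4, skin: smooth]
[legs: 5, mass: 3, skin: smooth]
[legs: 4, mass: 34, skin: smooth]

Group A, Group A, Group B

The classifier is using: mass ≤ 15.
[legs: 7, mass: 4, skin: smooth]: mass = 4, passes → Group A.
[legs: 5, mass: 3, skin: smooth]: mass = 3, passes → Group A.
[legs: 4, mass: 34, skin: smooth]: mass = 34, fails the rule → Group B.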